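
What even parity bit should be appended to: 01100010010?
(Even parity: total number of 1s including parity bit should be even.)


Number of 1s in data: 4
Parity bit: 0

0


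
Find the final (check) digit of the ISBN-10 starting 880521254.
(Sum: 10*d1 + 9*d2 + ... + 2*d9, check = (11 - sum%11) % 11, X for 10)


Weighted sum: 235
235 mod 11 = 4

Check digit: 7


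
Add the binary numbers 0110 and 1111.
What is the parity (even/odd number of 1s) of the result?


0110 = 6
1111 = 15
Sum = 21 = 10101
1s count = 3

odd parity (3 ones in 10101)


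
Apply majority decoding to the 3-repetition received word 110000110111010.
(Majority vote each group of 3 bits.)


Groups: 110, 000, 110, 111, 010
Majority votes: 10110

10110


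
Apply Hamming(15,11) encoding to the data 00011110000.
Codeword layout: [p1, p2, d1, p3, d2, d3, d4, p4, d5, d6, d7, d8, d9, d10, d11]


Parity bits: p1=1, p2=1, p3=1, p4=1

110100111110000


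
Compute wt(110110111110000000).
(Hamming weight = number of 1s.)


Counting 1s in 110110111110000000

9


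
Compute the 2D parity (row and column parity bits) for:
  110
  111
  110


Row parities: 010
Column parities: 111

Row P: 010, Col P: 111, Corner: 1


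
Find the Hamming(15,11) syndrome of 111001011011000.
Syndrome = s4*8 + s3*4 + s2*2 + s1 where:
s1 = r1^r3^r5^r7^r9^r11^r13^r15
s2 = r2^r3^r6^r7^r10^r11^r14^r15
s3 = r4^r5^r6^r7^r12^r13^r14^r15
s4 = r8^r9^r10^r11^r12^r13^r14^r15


s1=0, s2=0, s3=0, s4=0

Syndrome = 0 (no error)


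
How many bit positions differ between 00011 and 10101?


XOR: 10110
Count of 1s: 3

3


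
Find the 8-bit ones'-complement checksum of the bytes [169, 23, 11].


Sum = 203 mod 256 = 203
Complement = 52

52


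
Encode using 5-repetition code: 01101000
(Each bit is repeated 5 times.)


Each bit -> 5 copies

0000011111111110000011111000000000000000


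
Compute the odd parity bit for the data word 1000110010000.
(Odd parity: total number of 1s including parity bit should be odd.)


Number of 1s in data: 4
Parity bit: 1

1


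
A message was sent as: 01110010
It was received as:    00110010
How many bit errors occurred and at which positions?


XOR: 01000000

1 error(s) at position(s): 1


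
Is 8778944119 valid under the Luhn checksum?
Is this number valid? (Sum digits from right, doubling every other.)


Luhn sum = 60
60 mod 10 = 0

Valid (Luhn sum mod 10 = 0)


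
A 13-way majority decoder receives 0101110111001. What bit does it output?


Ones: 8 out of 13
Threshold: 7

1 (8/13 voted 1)


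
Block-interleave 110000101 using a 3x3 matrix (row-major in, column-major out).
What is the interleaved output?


Matrix:
  110
  000
  101
Read columns: 101100001

101100001


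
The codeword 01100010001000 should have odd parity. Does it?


Number of 1s: 4

No, parity error (4 ones)


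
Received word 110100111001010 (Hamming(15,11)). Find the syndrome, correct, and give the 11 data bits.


Syndrome = 3: error at position 3

Data: 10011001010 (corrected bit 3)


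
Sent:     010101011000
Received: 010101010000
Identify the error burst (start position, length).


XOR: 000000001000

Burst at position 8, length 1


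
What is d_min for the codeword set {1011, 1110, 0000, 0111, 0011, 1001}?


Comparing all pairs, minimum distance: 1
Can detect 0 errors, correct 0 errors

1


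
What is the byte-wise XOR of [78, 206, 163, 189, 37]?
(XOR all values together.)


XOR chain: 78 ^ 206 ^ 163 ^ 189 ^ 37 = 187

187


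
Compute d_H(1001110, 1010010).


XOR: 0011100
Count of 1s: 3

3


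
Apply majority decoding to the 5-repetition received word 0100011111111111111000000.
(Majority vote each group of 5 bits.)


Groups: 01000, 11111, 11111, 11110, 00000
Majority votes: 01110

01110


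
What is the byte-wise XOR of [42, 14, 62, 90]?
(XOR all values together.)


XOR chain: 42 ^ 14 ^ 62 ^ 90 = 64

64


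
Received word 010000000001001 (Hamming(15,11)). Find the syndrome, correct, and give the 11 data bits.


Syndrome = 1: error at position 1

Data: 00000001001 (corrected bit 1)


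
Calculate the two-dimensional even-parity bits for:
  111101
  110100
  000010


Row parities: 111
Column parities: 001011

Row P: 111, Col P: 001011, Corner: 1


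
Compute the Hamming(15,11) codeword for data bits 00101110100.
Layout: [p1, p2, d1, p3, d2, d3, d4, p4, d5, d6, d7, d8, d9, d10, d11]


Parity bits: p1=1, p2=1, p3=0, p4=0

110001001110100


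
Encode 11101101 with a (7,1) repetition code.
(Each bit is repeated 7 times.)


Each bit -> 7 copies

11111111111111111111100000001111111111111100000001111111


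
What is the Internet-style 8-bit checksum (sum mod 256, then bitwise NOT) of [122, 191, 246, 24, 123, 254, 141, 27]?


Sum = 1128 mod 256 = 104
Complement = 151

151


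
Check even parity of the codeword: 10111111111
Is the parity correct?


Number of 1s: 10

Yes, parity is correct (10 ones)


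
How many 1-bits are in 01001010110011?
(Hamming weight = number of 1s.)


Counting 1s in 01001010110011

7


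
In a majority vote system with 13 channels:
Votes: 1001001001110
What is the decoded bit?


Ones: 6 out of 13
Threshold: 7

0 (6/13 voted 1)


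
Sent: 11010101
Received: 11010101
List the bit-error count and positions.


XOR: 00000000

0 errors (received matches sent)


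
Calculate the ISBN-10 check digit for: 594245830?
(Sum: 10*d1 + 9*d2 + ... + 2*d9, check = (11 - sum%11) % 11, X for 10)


Weighted sum: 267
267 mod 11 = 3

Check digit: 8


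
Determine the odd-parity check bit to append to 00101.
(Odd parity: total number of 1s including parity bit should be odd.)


Number of 1s in data: 2
Parity bit: 1

1


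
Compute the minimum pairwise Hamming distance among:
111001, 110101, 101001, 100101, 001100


Comparing all pairs, minimum distance: 1
Can detect 0 errors, correct 0 errors

1


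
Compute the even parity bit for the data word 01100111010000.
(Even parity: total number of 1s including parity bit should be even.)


Number of 1s in data: 6
Parity bit: 0

0


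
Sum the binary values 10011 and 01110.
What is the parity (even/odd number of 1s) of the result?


10011 = 19
01110 = 14
Sum = 33 = 100001
1s count = 2

even parity (2 ones in 100001)


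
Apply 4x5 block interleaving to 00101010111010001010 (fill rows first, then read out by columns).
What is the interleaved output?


Matrix:
  00101
  01011
  10100
  01010
Read columns: 00100101101001011100

00100101101001011100


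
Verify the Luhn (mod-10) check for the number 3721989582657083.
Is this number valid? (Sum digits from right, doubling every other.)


Luhn sum = 81
81 mod 10 = 1

Invalid (Luhn sum mod 10 = 1)


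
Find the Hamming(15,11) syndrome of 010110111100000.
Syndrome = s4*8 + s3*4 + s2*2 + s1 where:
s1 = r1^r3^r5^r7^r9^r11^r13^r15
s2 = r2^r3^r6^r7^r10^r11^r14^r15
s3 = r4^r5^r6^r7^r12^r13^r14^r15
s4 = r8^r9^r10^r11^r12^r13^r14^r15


s1=1, s2=1, s3=1, s4=1

Syndrome = 15 (error at position 15)


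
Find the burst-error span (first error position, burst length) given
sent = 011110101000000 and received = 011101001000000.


XOR: 000011100000000

Burst at position 4, length 3


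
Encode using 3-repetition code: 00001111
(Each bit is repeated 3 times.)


Each bit -> 3 copies

000000000000111111111111


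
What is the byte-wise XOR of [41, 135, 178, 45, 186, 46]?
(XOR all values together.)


XOR chain: 41 ^ 135 ^ 178 ^ 45 ^ 186 ^ 46 = 165

165


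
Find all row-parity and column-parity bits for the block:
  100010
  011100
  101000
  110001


Row parities: 0101
Column parities: 100111

Row P: 0101, Col P: 100111, Corner: 0


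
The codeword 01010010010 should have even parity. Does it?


Number of 1s: 4

Yes, parity is correct (4 ones)


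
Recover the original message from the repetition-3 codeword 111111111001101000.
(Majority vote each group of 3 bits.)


Groups: 111, 111, 111, 001, 101, 000
Majority votes: 111010

111010


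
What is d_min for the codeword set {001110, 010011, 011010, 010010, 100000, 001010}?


Comparing all pairs, minimum distance: 1
Can detect 0 errors, correct 0 errors

1


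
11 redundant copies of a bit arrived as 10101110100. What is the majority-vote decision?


Ones: 6 out of 11
Threshold: 6

1 (6/11 voted 1)


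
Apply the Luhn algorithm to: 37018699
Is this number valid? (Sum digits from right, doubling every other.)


Luhn sum = 45
45 mod 10 = 5

Invalid (Luhn sum mod 10 = 5)


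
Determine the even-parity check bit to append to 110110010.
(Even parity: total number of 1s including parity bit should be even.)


Number of 1s in data: 5
Parity bit: 1

1


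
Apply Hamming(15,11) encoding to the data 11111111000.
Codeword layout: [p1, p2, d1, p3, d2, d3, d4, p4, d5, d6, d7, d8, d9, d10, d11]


Parity bits: p1=1, p2=1, p3=0, p4=0

111011101111000


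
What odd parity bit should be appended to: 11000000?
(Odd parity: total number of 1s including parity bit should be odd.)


Number of 1s in data: 2
Parity bit: 1

1


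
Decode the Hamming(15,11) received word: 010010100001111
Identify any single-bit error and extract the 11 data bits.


Syndrome = 0: no error detected

Data: 01010001111 (no errors)


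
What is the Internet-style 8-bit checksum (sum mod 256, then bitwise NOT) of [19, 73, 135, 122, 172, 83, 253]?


Sum = 857 mod 256 = 89
Complement = 166

166


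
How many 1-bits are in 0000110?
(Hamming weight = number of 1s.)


Counting 1s in 0000110

2


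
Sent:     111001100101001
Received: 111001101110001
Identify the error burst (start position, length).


XOR: 000000001011000

Burst at position 8, length 4


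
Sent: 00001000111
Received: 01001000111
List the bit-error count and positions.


XOR: 01000000000

1 error(s) at position(s): 1


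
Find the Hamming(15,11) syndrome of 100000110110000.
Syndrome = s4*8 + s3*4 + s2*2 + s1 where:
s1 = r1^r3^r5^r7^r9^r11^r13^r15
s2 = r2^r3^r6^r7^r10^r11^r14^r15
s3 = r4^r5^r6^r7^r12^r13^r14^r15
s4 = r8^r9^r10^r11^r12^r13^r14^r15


s1=1, s2=1, s3=1, s4=1

Syndrome = 15 (error at position 15)


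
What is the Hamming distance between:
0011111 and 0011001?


XOR: 0000110
Count of 1s: 2

2


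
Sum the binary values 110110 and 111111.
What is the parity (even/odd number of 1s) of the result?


110110 = 54
111111 = 63
Sum = 117 = 1110101
1s count = 5

odd parity (5 ones in 1110101)


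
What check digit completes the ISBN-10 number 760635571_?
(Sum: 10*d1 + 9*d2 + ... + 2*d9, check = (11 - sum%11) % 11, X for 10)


Weighted sum: 252
252 mod 11 = 10

Check digit: 1


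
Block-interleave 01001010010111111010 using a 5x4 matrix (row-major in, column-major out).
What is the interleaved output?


Matrix:
  0100
  1010
  0101
  1111
  1010
Read columns: 01011101100101100110

01011101100101100110


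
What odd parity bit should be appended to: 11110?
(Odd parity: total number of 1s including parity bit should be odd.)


Number of 1s in data: 4
Parity bit: 1

1


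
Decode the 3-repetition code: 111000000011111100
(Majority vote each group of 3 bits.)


Groups: 111, 000, 000, 011, 111, 100
Majority votes: 100110

100110


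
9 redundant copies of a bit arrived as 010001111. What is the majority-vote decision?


Ones: 5 out of 9
Threshold: 5

1 (5/9 voted 1)


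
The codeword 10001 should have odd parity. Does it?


Number of 1s: 2

No, parity error (2 ones)


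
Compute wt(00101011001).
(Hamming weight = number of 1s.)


Counting 1s in 00101011001

5


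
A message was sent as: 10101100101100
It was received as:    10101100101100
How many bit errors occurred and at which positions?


XOR: 00000000000000

0 errors (received matches sent)


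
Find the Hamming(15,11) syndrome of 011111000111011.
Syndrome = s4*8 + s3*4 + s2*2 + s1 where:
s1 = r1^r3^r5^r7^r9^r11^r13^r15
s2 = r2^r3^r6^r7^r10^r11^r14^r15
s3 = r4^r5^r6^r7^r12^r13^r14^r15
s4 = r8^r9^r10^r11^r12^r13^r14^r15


s1=0, s2=1, s3=0, s4=1

Syndrome = 10 (error at position 10)


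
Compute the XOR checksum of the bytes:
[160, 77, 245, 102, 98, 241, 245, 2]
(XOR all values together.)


XOR chain: 160 ^ 77 ^ 245 ^ 102 ^ 98 ^ 241 ^ 245 ^ 2 = 26

26


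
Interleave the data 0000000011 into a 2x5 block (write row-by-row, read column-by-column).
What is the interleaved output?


Matrix:
  00000
  00011
Read columns: 0000000101

0000000101


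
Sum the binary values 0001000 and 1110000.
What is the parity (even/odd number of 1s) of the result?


0001000 = 8
1110000 = 112
Sum = 120 = 1111000
1s count = 4

even parity (4 ones in 1111000)


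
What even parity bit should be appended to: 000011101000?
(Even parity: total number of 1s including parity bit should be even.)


Number of 1s in data: 4
Parity bit: 0

0


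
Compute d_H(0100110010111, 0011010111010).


XOR: 0111100101101
Count of 1s: 8

8


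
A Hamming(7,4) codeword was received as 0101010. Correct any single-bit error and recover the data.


Syndrome = 0: no error detected

Data: 0010 (no errors)


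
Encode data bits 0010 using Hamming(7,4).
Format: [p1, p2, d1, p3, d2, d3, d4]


Parity bits: p1=0, p2=1, p3=1

0101010


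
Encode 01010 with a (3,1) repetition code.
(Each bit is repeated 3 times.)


Each bit -> 3 copies

000111000111000


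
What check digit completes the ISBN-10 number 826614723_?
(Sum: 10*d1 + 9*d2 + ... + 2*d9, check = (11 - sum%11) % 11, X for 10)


Weighted sum: 254
254 mod 11 = 1

Check digit: X


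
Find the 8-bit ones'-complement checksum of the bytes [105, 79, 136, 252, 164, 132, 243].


Sum = 1111 mod 256 = 87
Complement = 168

168


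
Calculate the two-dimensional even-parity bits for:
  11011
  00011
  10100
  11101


Row parities: 0000
Column parities: 10001

Row P: 0000, Col P: 10001, Corner: 0


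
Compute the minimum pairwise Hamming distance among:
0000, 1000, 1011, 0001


Comparing all pairs, minimum distance: 1
Can detect 0 errors, correct 0 errors

1


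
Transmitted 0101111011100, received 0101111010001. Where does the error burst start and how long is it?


XOR: 0000000001101

Burst at position 9, length 4


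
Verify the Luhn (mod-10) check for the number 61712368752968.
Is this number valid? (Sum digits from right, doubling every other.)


Luhn sum = 62
62 mod 10 = 2

Invalid (Luhn sum mod 10 = 2)


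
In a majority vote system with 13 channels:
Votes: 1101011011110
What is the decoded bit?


Ones: 9 out of 13
Threshold: 7

1 (9/13 voted 1)


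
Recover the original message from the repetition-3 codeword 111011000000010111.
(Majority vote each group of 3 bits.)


Groups: 111, 011, 000, 000, 010, 111
Majority votes: 110001

110001


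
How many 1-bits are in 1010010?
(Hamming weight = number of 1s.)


Counting 1s in 1010010

3


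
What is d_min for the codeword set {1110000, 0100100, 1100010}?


Comparing all pairs, minimum distance: 2
Can detect 1 errors, correct 0 errors

2


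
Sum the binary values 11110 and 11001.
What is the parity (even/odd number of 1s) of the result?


11110 = 30
11001 = 25
Sum = 55 = 110111
1s count = 5

odd parity (5 ones in 110111)


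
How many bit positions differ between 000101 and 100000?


XOR: 100101
Count of 1s: 3

3


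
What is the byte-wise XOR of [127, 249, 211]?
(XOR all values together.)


XOR chain: 127 ^ 249 ^ 211 = 85

85


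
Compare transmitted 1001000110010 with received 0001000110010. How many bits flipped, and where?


XOR: 1000000000000

1 error(s) at position(s): 0


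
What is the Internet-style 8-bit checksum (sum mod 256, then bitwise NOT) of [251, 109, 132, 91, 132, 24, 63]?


Sum = 802 mod 256 = 34
Complement = 221

221


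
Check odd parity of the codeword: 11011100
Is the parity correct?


Number of 1s: 5

Yes, parity is correct (5 ones)


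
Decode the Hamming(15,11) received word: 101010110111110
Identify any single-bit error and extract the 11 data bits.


Syndrome = 6: error at position 6

Data: 11110111110 (corrected bit 6)


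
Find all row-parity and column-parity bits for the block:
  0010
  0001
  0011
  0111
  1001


Row parities: 11010
Column parities: 1110

Row P: 11010, Col P: 1110, Corner: 1


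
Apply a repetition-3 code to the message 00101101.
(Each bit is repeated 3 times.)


Each bit -> 3 copies

000000111000111111000111


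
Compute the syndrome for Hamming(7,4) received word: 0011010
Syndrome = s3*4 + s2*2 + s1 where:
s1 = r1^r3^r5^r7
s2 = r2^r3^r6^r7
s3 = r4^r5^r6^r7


s1=1, s2=0, s3=0

Syndrome = 1 (error at position 1)


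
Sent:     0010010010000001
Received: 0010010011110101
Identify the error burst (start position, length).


XOR: 0000000001110100

Burst at position 9, length 5


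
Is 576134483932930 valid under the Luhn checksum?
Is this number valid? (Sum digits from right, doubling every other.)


Luhn sum = 74
74 mod 10 = 4

Invalid (Luhn sum mod 10 = 4)


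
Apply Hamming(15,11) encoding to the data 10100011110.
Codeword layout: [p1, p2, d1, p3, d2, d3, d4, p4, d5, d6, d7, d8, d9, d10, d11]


Parity bits: p1=1, p2=0, p3=0, p4=0

101001000011110


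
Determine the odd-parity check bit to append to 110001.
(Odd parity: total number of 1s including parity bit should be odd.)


Number of 1s in data: 3
Parity bit: 0

0


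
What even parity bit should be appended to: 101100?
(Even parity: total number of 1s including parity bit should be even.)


Number of 1s in data: 3
Parity bit: 1

1


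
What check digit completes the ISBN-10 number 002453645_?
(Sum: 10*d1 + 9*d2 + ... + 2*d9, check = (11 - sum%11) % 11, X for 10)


Weighted sum: 135
135 mod 11 = 3

Check digit: 8


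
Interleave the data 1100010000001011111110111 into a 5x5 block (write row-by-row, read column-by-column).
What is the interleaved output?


Matrix:
  11000
  10000
  00101
  11111
  10111
Read columns: 1101110010001110001100111

1101110010001110001100111


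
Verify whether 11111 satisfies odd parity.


Number of 1s: 5

Yes, parity is correct (5 ones)


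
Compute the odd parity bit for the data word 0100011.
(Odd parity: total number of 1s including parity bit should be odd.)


Number of 1s in data: 3
Parity bit: 0

0


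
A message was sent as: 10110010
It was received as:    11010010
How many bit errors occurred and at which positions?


XOR: 01100000

2 error(s) at position(s): 1, 2


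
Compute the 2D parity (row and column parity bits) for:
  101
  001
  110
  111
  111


Row parities: 01011
Column parities: 010

Row P: 01011, Col P: 010, Corner: 1


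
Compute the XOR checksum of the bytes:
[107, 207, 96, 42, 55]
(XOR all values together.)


XOR chain: 107 ^ 207 ^ 96 ^ 42 ^ 55 = 217

217


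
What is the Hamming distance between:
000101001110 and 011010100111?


XOR: 011111101001
Count of 1s: 8

8


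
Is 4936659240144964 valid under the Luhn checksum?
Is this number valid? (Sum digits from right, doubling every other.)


Luhn sum = 86
86 mod 10 = 6

Invalid (Luhn sum mod 10 = 6)


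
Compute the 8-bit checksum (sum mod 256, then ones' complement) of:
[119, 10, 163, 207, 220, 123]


Sum = 842 mod 256 = 74
Complement = 181

181


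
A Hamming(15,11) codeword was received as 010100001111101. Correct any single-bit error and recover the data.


Syndrome = 0: no error detected

Data: 00001111101 (no errors)


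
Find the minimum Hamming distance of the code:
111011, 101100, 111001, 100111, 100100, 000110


Comparing all pairs, minimum distance: 1
Can detect 0 errors, correct 0 errors

1


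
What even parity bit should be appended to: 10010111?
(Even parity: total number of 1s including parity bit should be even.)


Number of 1s in data: 5
Parity bit: 1

1


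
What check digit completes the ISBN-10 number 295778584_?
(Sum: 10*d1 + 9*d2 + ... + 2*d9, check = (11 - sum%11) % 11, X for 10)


Weighted sum: 324
324 mod 11 = 5

Check digit: 6


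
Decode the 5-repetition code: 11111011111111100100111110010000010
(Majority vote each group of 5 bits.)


Groups: 11111, 01111, 11111, 00100, 11111, 00100, 00010
Majority votes: 1110100

1110100


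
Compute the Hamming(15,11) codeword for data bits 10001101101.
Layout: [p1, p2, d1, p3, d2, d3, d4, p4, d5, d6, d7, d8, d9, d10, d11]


Parity bits: p1=0, p2=1, p3=1, p4=1

011100011101101


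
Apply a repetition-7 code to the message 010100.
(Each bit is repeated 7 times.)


Each bit -> 7 copies

000000011111110000000111111100000000000000


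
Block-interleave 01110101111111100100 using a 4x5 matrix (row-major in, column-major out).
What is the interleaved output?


Matrix:
  01110
  10111
  11111
  00100
Read columns: 01101010111111100110

01101010111111100110


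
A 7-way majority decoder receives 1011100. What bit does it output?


Ones: 4 out of 7
Threshold: 4

1 (4/7 voted 1)


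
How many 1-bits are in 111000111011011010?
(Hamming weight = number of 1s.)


Counting 1s in 111000111011011010

11


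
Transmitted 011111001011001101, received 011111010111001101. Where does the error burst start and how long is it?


XOR: 000000011100000000

Burst at position 7, length 3


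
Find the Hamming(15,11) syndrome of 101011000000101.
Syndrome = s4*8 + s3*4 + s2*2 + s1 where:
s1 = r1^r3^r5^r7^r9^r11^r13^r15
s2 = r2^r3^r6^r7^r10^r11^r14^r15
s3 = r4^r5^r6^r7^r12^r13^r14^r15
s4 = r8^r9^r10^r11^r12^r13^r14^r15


s1=1, s2=1, s3=0, s4=0

Syndrome = 3 (error at position 3)


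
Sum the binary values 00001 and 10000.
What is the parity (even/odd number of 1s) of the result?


00001 = 1
10000 = 16
Sum = 17 = 10001
1s count = 2

even parity (2 ones in 10001)


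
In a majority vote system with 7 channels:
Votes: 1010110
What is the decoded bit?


Ones: 4 out of 7
Threshold: 4

1 (4/7 voted 1)


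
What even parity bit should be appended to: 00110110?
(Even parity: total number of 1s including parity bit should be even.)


Number of 1s in data: 4
Parity bit: 0

0


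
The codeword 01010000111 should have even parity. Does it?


Number of 1s: 5

No, parity error (5 ones)


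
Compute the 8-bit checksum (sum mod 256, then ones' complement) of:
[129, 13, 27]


Sum = 169 mod 256 = 169
Complement = 86

86


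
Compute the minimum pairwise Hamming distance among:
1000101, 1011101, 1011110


Comparing all pairs, minimum distance: 2
Can detect 1 errors, correct 0 errors

2


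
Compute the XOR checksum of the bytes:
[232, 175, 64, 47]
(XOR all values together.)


XOR chain: 232 ^ 175 ^ 64 ^ 47 = 40

40


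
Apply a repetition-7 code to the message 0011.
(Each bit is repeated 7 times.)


Each bit -> 7 copies

0000000000000011111111111111


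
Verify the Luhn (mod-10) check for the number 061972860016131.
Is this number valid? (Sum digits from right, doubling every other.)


Luhn sum = 47
47 mod 10 = 7

Invalid (Luhn sum mod 10 = 7)


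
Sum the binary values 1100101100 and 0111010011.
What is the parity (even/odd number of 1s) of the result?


1100101100 = 812
0111010011 = 467
Sum = 1279 = 10011111111
1s count = 9

odd parity (9 ones in 10011111111)


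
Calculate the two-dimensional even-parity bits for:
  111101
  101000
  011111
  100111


Row parities: 1010
Column parities: 101101

Row P: 1010, Col P: 101101, Corner: 0


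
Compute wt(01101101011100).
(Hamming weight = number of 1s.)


Counting 1s in 01101101011100

8


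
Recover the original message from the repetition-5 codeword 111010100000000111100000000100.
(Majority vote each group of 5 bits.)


Groups: 11101, 01000, 00000, 11110, 00000, 00100
Majority votes: 100100

100100


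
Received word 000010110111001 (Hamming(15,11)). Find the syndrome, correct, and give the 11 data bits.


Syndrome = 8: error at position 8

Data: 01010111001 (corrected bit 8)


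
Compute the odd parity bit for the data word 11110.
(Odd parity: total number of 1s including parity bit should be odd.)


Number of 1s in data: 4
Parity bit: 1

1


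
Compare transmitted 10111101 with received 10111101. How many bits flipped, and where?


XOR: 00000000

0 errors (received matches sent)


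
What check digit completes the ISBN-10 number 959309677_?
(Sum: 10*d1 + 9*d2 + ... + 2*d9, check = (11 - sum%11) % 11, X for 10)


Weighted sum: 332
332 mod 11 = 2

Check digit: 9


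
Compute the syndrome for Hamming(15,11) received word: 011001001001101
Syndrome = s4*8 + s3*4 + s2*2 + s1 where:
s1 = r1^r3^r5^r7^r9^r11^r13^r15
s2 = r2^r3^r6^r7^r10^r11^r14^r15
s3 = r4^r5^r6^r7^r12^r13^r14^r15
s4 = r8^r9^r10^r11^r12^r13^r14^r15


s1=0, s2=0, s3=0, s4=0

Syndrome = 0 (no error)


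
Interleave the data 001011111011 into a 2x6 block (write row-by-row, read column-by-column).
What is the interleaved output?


Matrix:
  001011
  111011
Read columns: 010111001111

010111001111


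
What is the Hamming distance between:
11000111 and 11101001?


XOR: 00101110
Count of 1s: 4

4


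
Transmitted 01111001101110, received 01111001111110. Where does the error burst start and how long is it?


XOR: 00000000010000

Burst at position 9, length 1


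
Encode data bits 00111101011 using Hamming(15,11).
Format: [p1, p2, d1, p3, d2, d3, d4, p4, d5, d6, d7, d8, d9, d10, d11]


Parity bits: p1=1, p2=1, p3=1, p4=1

110101111101011


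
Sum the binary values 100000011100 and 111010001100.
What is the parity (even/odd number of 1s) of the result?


100000011100 = 2076
111010001100 = 3724
Sum = 5800 = 1011010101000
1s count = 6

even parity (6 ones in 1011010101000)


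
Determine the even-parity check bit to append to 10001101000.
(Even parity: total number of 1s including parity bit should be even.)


Number of 1s in data: 4
Parity bit: 0

0


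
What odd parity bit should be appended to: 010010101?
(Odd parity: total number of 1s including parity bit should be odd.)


Number of 1s in data: 4
Parity bit: 1

1


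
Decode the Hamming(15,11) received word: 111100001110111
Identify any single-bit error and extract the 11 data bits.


Syndrome = 0: no error detected

Data: 10001110111 (no errors)


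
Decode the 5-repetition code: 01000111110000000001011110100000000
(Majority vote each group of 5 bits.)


Groups: 01000, 11111, 00000, 00001, 01111, 01000, 00000
Majority votes: 0100100

0100100


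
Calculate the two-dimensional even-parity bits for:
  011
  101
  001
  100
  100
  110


Row parities: 001110
Column parities: 001

Row P: 001110, Col P: 001, Corner: 1


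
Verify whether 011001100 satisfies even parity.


Number of 1s: 4

Yes, parity is correct (4 ones)


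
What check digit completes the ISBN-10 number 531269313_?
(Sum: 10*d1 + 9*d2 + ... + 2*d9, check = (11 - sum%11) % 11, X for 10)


Weighted sum: 201
201 mod 11 = 3

Check digit: 8


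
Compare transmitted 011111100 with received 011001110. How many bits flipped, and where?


XOR: 000110010

3 error(s) at position(s): 3, 4, 7


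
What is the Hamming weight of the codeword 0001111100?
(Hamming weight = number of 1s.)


Counting 1s in 0001111100

5


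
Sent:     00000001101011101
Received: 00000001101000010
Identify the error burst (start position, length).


XOR: 00000000000011111

Burst at position 12, length 5


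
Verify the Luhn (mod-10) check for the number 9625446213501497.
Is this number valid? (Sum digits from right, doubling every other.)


Luhn sum = 69
69 mod 10 = 9

Invalid (Luhn sum mod 10 = 9)


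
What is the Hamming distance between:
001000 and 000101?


XOR: 001101
Count of 1s: 3

3


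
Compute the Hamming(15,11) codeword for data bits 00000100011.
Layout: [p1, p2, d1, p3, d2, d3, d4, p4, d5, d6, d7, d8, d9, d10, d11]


Parity bits: p1=1, p2=1, p3=0, p4=1

110000010100011


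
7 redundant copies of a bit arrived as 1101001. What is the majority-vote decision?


Ones: 4 out of 7
Threshold: 4

1 (4/7 voted 1)


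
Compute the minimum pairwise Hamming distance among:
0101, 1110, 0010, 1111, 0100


Comparing all pairs, minimum distance: 1
Can detect 0 errors, correct 0 errors

1


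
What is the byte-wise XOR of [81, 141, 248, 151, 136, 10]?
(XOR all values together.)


XOR chain: 81 ^ 141 ^ 248 ^ 151 ^ 136 ^ 10 = 49

49


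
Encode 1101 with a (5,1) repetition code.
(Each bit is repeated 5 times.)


Each bit -> 5 copies

11111111110000011111


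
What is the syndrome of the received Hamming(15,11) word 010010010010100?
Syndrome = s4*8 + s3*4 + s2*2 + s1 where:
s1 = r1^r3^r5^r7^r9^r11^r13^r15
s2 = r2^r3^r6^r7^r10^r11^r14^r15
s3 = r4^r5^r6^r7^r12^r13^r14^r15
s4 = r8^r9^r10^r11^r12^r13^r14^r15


s1=1, s2=0, s3=0, s4=1

Syndrome = 9 (error at position 9)


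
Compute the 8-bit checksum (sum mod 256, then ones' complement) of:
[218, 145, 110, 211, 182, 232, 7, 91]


Sum = 1196 mod 256 = 172
Complement = 83

83


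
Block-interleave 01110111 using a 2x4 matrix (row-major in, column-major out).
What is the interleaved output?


Matrix:
  0111
  0111
Read columns: 00111111

00111111


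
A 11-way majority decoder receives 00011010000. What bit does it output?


Ones: 3 out of 11
Threshold: 6

0 (3/11 voted 1)


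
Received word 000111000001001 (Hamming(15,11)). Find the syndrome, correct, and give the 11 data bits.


Syndrome = 4: error at position 4

Data: 01100001001 (corrected bit 4)


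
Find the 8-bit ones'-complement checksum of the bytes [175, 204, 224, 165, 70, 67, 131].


Sum = 1036 mod 256 = 12
Complement = 243

243


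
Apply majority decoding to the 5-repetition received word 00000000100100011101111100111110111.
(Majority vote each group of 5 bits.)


Groups: 00000, 00010, 01000, 11101, 11110, 01111, 10111
Majority votes: 0001111

0001111


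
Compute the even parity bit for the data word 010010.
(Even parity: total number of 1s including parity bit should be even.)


Number of 1s in data: 2
Parity bit: 0

0


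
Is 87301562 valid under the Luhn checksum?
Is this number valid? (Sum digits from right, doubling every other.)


Luhn sum = 32
32 mod 10 = 2

Invalid (Luhn sum mod 10 = 2)


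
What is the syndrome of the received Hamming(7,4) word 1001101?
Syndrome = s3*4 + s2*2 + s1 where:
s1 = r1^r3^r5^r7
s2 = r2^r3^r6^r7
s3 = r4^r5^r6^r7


s1=1, s2=1, s3=1

Syndrome = 7 (error at position 7)


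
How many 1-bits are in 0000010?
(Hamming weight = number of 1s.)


Counting 1s in 0000010

1


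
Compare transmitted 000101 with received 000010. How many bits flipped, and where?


XOR: 000111

3 error(s) at position(s): 3, 4, 5


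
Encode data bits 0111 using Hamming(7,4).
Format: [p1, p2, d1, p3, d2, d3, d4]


Parity bits: p1=0, p2=0, p3=1

0001111


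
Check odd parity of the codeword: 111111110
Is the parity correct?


Number of 1s: 8

No, parity error (8 ones)


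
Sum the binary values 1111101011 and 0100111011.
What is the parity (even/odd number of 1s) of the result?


1111101011 = 1003
0100111011 = 315
Sum = 1318 = 10100100110
1s count = 5

odd parity (5 ones in 10100100110)


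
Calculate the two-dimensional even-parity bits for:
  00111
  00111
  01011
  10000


Row parities: 1111
Column parities: 11011

Row P: 1111, Col P: 11011, Corner: 0


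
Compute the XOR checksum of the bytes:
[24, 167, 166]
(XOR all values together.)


XOR chain: 24 ^ 167 ^ 166 = 25

25


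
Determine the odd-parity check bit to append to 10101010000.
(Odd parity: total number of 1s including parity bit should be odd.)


Number of 1s in data: 4
Parity bit: 1

1


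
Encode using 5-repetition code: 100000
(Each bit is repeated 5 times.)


Each bit -> 5 copies

111110000000000000000000000000


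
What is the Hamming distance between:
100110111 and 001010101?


XOR: 101100010
Count of 1s: 4

4


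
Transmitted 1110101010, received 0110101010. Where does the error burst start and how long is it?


XOR: 1000000000

Burst at position 0, length 1


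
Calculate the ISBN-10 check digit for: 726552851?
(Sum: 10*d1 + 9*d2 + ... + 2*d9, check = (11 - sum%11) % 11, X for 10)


Weighted sum: 260
260 mod 11 = 7

Check digit: 4


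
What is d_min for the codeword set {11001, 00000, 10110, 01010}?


Comparing all pairs, minimum distance: 2
Can detect 1 errors, correct 0 errors

2


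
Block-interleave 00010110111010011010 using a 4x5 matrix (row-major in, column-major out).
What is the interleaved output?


Matrix:
  00010
  11011
  10100
  11010
Read columns: 01110101001011010100

01110101001011010100


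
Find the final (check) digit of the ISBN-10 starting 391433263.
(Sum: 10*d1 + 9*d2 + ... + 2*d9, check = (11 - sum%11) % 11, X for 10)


Weighted sum: 212
212 mod 11 = 3

Check digit: 8


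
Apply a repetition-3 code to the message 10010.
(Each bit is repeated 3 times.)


Each bit -> 3 copies

111000000111000


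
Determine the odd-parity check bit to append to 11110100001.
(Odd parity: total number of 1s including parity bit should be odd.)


Number of 1s in data: 6
Parity bit: 1

1


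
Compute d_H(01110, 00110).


XOR: 01000
Count of 1s: 1

1


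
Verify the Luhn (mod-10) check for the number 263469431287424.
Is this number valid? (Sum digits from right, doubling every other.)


Luhn sum = 71
71 mod 10 = 1

Invalid (Luhn sum mod 10 = 1)


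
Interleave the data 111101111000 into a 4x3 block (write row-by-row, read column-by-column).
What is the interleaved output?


Matrix:
  111
  101
  111
  000
Read columns: 111010101110

111010101110


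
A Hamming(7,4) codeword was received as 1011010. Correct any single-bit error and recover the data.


Syndrome = 0: no error detected

Data: 1010 (no errors)


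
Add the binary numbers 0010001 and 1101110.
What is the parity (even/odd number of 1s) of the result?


0010001 = 17
1101110 = 110
Sum = 127 = 1111111
1s count = 7

odd parity (7 ones in 1111111)


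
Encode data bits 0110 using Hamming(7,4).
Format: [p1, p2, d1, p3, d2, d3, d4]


Parity bits: p1=1, p2=1, p3=0

1100110


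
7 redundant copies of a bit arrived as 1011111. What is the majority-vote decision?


Ones: 6 out of 7
Threshold: 4

1 (6/7 voted 1)


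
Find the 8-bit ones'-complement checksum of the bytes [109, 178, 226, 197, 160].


Sum = 870 mod 256 = 102
Complement = 153

153


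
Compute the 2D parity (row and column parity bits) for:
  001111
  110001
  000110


Row parities: 010
Column parities: 111000

Row P: 010, Col P: 111000, Corner: 1


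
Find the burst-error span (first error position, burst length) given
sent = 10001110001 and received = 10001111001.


XOR: 00000001000

Burst at position 7, length 1


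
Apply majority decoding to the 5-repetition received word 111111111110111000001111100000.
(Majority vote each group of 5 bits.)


Groups: 11111, 11111, 10111, 00000, 11111, 00000
Majority votes: 111010

111010


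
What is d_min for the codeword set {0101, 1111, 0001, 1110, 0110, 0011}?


Comparing all pairs, minimum distance: 1
Can detect 0 errors, correct 0 errors

1


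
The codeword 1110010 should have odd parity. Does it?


Number of 1s: 4

No, parity error (4 ones)


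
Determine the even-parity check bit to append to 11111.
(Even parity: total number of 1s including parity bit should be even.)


Number of 1s in data: 5
Parity bit: 1

1


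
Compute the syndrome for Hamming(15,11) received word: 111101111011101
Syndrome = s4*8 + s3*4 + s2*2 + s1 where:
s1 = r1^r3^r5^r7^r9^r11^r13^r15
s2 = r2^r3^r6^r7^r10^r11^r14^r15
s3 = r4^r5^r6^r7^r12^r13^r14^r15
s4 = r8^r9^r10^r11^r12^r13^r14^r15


s1=1, s2=0, s3=0, s4=0

Syndrome = 1 (error at position 1)


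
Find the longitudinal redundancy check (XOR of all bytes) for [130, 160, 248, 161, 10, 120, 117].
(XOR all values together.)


XOR chain: 130 ^ 160 ^ 248 ^ 161 ^ 10 ^ 120 ^ 117 = 124

124


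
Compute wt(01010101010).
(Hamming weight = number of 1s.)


Counting 1s in 01010101010

5


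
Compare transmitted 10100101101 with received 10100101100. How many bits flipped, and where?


XOR: 00000000001

1 error(s) at position(s): 10


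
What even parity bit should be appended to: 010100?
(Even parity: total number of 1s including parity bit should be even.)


Number of 1s in data: 2
Parity bit: 0

0


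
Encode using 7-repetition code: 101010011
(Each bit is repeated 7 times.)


Each bit -> 7 copies

111111100000001111111000000011111110000000000000011111111111111


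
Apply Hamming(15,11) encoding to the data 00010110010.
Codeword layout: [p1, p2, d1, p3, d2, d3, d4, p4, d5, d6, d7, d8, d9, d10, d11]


Parity bits: p1=0, p2=0, p3=0, p4=1

000000110110010


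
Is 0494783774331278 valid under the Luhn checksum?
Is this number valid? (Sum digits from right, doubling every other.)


Luhn sum = 78
78 mod 10 = 8

Invalid (Luhn sum mod 10 = 8)


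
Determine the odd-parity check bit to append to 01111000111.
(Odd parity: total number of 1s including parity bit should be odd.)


Number of 1s in data: 7
Parity bit: 0

0


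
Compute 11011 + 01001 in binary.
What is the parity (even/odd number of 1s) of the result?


11011 = 27
01001 = 9
Sum = 36 = 100100
1s count = 2

even parity (2 ones in 100100)


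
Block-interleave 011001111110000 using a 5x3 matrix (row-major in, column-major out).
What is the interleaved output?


Matrix:
  011
  001
  111
  110
  000
Read columns: 001101011011100

001101011011100


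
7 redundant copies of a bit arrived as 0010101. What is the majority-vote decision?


Ones: 3 out of 7
Threshold: 4

0 (3/7 voted 1)


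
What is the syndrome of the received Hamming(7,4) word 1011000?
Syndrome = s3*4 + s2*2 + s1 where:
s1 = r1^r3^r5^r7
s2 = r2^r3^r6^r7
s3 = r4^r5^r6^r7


s1=0, s2=1, s3=1

Syndrome = 6 (error at position 6)


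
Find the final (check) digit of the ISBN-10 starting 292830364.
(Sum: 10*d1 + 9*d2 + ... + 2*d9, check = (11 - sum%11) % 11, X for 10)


Weighted sum: 229
229 mod 11 = 9

Check digit: 2


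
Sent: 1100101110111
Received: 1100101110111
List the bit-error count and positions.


XOR: 0000000000000

0 errors (received matches sent)


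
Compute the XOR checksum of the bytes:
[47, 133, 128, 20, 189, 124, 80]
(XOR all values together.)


XOR chain: 47 ^ 133 ^ 128 ^ 20 ^ 189 ^ 124 ^ 80 = 175

175


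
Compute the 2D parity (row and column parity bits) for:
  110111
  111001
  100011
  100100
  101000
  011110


Row parities: 101000
Column parities: 111111

Row P: 101000, Col P: 111111, Corner: 0


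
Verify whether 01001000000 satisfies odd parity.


Number of 1s: 2

No, parity error (2 ones)


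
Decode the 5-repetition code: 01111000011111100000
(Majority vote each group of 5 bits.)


Groups: 01111, 00001, 11111, 00000
Majority votes: 1010

1010


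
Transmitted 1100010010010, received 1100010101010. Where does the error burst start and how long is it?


XOR: 0000000111000

Burst at position 7, length 3


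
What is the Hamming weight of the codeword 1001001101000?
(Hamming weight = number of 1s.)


Counting 1s in 1001001101000

5


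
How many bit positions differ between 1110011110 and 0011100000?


XOR: 1101111110
Count of 1s: 8

8


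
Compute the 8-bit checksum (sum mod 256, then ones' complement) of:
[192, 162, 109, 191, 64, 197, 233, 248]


Sum = 1396 mod 256 = 116
Complement = 139

139
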